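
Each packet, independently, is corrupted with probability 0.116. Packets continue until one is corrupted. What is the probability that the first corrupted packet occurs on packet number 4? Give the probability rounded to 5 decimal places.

0.08013

Geometric (trials to first success), p = 0.116.
P(Y = 4) = (1−p)^3 · p = 0.69081 · 0.116 = 0.0801336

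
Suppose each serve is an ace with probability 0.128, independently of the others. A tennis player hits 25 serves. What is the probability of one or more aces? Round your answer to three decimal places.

P(at least one) = 1 − P(none) = 1 − (1 − 0.128)^25
= 1 − 0.03258 = 0.96742

0.967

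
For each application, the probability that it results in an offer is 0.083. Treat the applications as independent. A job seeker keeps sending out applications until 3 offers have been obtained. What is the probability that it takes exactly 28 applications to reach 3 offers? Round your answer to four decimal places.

Y = trial on which the third success occurs; negative binomial, r=3, p=0.083.
P(Y=28) = C(27,2) · p^3 · (1−p)^25
= 351 · 0.00057179 · 0.11461 = 0.023002

0.0230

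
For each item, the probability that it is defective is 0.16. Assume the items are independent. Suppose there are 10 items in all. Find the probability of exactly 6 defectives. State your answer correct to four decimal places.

X ~ Binomial(n=10, p=0.16).
P(X=6) = C(10,6) · p^6 · (1−p)^4
= 210 · 1.6777e-05 · 0.49787 = 0.001754

0.0018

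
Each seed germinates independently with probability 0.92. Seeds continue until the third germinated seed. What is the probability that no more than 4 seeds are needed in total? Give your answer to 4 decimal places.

Finishing within 4 seeds ⇔ at least 3 successes in the first 4. With X ~ Binomial(4, 0.92), P(Y ≤ 4) = 1 − P(X ≤ 2).
  k=0: C(4,0)·0.92^0·0.08^4 = 0.000041
  k=1: C(4,1)·0.92^1·0.08^3 = 0.001884
  k=2: C(4,2)·0.92^2·0.08^2 = 0.032502
1 − 0.034427 = 0.965573

0.9656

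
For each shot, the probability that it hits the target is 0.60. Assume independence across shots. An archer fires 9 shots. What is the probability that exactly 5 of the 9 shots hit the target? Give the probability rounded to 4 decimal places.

0.2508

X ~ Binomial(n=9, p=0.60).
P(X=5) = C(9,5) · p^5 · (1−p)^4
= 126 · 0.07776 · 0.0256 = 0.250823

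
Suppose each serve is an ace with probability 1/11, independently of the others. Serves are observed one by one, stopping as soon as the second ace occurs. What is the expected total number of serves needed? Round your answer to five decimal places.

Y = total serves until the second success; negative binomial with r=2, p=0.090909.
E[Y] = r / p = 2 / 0.090909 = 22.0000000

22.00000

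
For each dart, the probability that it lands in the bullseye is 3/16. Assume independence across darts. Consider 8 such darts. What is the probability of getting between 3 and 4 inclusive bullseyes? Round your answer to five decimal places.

0.16841

X ~ Binomial(8, 0.1875); P(3 ≤ X ≤ 4) = Σ C(8,k) p^k (1−p)^(8−k) over k:
  k=3: C(8,3)·0.1875^3·0.8125^5 = 0.1307100
  k=4: C(8,4)·0.1875^4·0.8125^4 = 0.0377048
Total = 0.1684148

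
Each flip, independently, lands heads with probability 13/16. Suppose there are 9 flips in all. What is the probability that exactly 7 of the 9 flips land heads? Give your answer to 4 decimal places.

X ~ Binomial(n=9, p=0.8125).
P(X=7) = C(9,7) · p^7 · (1−p)^2
= 36 · 0.23376 · 0.035156 = 0.295848

0.2958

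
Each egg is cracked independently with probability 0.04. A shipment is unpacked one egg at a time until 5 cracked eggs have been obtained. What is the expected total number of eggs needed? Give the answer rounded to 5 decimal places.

125.00000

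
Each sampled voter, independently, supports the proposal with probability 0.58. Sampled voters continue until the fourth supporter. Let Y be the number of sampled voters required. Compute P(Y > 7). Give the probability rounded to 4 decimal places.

Needing more than 7 sampled voters ⇔ fewer than 4 successes in the first 7. With X ~ Binomial(7, 0.58), P(Y > 7) = P(X ≤ 3).
  k=0: C(7,0)·0.58^0·0.42^7 = 0.002305
  k=1: C(7,1)·0.58^1·0.42^6 = 0.022285
  k=2: C(7,2)·0.58^2·0.42^5 = 0.092326
  k=3: C(7,3)·0.58^3·0.42^4 = 0.212495
P(X ≤ 3) = 0.329412

0.3294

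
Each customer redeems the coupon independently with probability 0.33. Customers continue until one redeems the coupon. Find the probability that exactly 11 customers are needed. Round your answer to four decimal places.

Geometric (trials to first success), p = 0.33.
P(Y = 11) = (1−p)^10 · p = 0.018228 · 0.33 = 0.006015

0.0060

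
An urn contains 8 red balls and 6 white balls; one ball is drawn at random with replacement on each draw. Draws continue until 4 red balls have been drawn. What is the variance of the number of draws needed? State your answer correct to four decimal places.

5.2500

Y = total draws until the fourth success; negative binomial with r=4, p=0.571429.
Var(Y) = r(1−p)/p² = 4·0.428571 / 0.571429² = 5.250000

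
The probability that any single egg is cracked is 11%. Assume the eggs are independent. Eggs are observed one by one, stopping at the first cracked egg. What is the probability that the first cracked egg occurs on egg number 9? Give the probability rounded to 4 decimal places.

Geometric (trials to first success), p = 0.11.
P(Y = 9) = (1−p)^8 · p = 0.39366 · 0.11 = 0.043302

0.0433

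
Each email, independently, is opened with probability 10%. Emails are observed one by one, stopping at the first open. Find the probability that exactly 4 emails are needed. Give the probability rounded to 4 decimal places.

Geometric (trials to first success), p = 0.10.
P(Y = 4) = (1−p)^3 · p = 0.729 · 0.10 = 0.072900

0.0729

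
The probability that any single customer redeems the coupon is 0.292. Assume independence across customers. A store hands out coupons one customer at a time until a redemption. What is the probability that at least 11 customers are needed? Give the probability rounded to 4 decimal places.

0.0316

Y = number of customers to the first success; geometric, p = 0.292.
P(Y > 10) = P(first 10 all fail) = (1−p)^10 = 0.031647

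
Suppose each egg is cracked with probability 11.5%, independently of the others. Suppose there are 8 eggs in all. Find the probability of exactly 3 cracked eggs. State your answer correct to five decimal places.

0.04624

X ~ Binomial(n=8, p=0.115).
P(X=3) = C(8,3) · p^3 · (1−p)^5
= 56 · 0.0015209 · 0.5429 = 0.0462379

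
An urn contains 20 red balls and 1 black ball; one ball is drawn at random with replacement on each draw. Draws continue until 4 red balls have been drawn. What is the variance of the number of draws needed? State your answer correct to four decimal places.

0.2100

Y = total draws until the fourth success; negative binomial with r=4, p=0.952381.
Var(Y) = r(1−p)/p² = 4·0.047619 / 0.952381² = 0.210000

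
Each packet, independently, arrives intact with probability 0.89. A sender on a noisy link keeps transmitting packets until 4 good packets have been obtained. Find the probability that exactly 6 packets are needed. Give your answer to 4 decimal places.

Y = trial on which the fourth success occurs; negative binomial, r=4, p=0.89.
P(Y=6) = C(5,3) · p^4 · (1−p)^2
= 10 · 0.62742 · 0.0121 = 0.075918

0.0759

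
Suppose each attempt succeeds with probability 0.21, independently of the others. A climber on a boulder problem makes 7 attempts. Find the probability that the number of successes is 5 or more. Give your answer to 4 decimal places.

0.0058

X ~ Binomial(7, 0.21); P(X ≥ 5) = Σ C(7,k) p^k (1−p)^(7−k) over k:
  k=5: C(7,5)·0.21^5·0.79^2 = 0.005353
  k=6: C(7,6)·0.21^6·0.79^1 = 0.000474
  k=7: C(7,7)·0.21^7·0.79^0 = 0.000018
Total = 0.005845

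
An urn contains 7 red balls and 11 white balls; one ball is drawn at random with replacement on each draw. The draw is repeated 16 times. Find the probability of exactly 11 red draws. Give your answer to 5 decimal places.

X ~ Binomial(n=16, p=0.388889).
P(X=11) = C(16,11) · p^11 · (1−p)^5
= 4368 · 3.0767e-05 · 0.085232 = 0.0114542

0.01145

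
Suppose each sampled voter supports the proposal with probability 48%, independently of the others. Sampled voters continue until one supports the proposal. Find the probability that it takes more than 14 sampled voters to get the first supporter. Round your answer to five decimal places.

0.00011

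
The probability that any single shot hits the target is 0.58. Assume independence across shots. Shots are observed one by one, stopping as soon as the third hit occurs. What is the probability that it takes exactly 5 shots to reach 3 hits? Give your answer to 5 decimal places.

Y = trial on which the third success occurs; negative binomial, r=3, p=0.58.
P(Y=5) = C(4,2) · p^3 · (1−p)^2
= 6 · 0.19511 · 0.1764 = 0.2065065

0.20651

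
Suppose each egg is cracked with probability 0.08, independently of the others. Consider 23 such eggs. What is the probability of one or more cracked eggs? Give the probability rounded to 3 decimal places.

0.853

P(at least one) = 1 − P(none) = 1 − (1 − 0.08)^23
= 1 − 0.14693 = 0.85307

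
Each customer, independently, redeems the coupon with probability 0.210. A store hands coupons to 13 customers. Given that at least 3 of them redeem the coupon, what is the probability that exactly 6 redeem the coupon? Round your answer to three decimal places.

X ~ Binomial(13, 0.21). Want P(X=6 | X≥3) = P(X=6) / P(X≥3).
P(X=6) = C(13,6)·0.21^6·0.79^7 = 0.02826
P(X≥3) = 1 − 0.04668 − 0.16132 − 0.25729 = 0.53470
Ratio = 0.02826 / 0.53470 = 0.05286

0.053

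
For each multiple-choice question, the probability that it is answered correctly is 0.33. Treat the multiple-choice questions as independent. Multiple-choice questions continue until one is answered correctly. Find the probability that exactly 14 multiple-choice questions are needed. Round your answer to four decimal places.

Geometric (trials to first success), p = 0.33.
P(Y = 14) = (1−p)^13 · p = 0.0054824 · 0.33 = 0.001809

0.0018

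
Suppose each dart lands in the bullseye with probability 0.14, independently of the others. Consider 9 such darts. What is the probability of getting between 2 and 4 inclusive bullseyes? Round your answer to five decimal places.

X ~ Binomial(9, 0.14); P(2 ≤ X ≤ 4) = Σ C(9,k) p^k (1−p)^(9−k) over k:
  k=2: C(9,2)·0.14^2·0.86^7 = 0.2454979
  k=3: C(9,3)·0.14^3·0.86^6 = 0.0932511
  k=4: C(9,4)·0.14^4·0.86^5 = 0.0227706
Total = 0.3615196

0.36152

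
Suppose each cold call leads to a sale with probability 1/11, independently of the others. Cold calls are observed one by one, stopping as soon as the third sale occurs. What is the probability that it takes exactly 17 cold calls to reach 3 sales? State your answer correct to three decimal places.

Y = trial on which the third success occurs; negative binomial, r=3, p=0.090909.
P(Y=17) = C(16,2) · p^3 · (1−p)^14
= 120 · 0.00075131 · 0.26333 = 0.02374

0.024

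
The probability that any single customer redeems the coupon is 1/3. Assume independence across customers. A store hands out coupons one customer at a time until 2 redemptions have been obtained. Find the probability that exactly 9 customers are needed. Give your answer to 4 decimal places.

Y = trial on which the second success occurs; negative binomial, r=2, p=0.333333.
P(Y=9) = C(8,1) · p^2 · (1−p)^7
= 8 · 0.11111 · 0.058528 = 0.052025

0.0520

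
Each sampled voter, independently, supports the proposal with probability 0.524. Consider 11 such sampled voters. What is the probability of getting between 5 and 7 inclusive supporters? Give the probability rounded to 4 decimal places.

0.6298

X ~ Binomial(11, 0.524); P(5 ≤ X ≤ 7) = Σ C(11,k) p^k (1−p)^(11−k) over k:
  k=5: C(11,5)·0.524^5·0.476^6 = 0.212295
  k=6: C(11,6)·0.524^6·0.476^5 = 0.233703
  k=7: C(11,7)·0.524^7·0.476^4 = 0.183764
Total = 0.629762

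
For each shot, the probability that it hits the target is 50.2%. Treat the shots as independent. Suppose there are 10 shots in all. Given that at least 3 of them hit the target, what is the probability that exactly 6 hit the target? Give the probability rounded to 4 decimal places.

0.2183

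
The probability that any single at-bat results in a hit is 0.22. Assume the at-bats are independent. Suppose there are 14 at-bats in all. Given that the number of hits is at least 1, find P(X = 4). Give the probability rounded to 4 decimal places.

0.2017

X ~ Binomial(14, 0.22). Want P(X=4 | X≥1) = P(X=4) / P(X≥1).
P(X=4) = C(14,4)·0.22^4·0.78^10 = 0.195466
P(X≥1) = 1 − 0.030855 = 0.969145
Ratio = 0.195466 / 0.969145 = 0.201689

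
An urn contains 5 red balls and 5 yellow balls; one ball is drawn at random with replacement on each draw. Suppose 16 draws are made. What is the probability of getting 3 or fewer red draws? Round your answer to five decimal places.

X ~ Binomial(16, 0.50); P(X ≤ 3) = Σ C(16,k) p^k (1−p)^(16−k) over k:
  k=0: C(16,0)·0.50^0·0.50^16 = 0.0000153
  k=1: C(16,1)·0.50^1·0.50^15 = 0.0002441
  k=2: C(16,2)·0.50^2·0.50^14 = 0.0018311
  k=3: C(16,3)·0.50^3·0.50^13 = 0.0085449
Total = 0.0106354

0.01064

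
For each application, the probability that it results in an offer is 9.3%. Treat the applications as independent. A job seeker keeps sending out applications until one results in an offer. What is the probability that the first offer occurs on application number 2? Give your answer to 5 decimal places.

0.08435

Geometric (trials to first success), p = 0.093.
P(Y = 2) = (1−p)^1 · p = 0.907 · 0.093 = 0.0843510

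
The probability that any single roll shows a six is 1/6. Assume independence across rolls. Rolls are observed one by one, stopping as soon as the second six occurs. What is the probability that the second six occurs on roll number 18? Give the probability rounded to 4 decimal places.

0.0255

Y = trial on which the second success occurs; negative binomial, r=2, p=0.166667.
P(Y=18) = C(17,1) · p^2 · (1−p)^16
= 17 · 0.027778 · 0.054088 = 0.025542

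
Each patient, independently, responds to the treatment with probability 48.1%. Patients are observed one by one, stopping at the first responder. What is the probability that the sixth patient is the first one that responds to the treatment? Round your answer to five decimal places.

0.01811

Geometric (trials to first success), p = 0.481.
P(Y = 6) = (1−p)^5 · p = 0.037656 · 0.481 = 0.0181126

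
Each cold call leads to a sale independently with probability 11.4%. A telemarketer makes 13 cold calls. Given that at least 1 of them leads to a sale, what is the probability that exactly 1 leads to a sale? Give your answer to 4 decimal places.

0.4375

X ~ Binomial(13, 0.114). Want P(X=1 | X≥1) = P(X=1) / P(X≥1).
P(X=1) = C(13,1)·0.114^1·0.886^12 = 0.346779
P(X≥1) = 1 − 0.207319 = 0.792681
Ratio = 0.346779 / 0.792681 = 0.437476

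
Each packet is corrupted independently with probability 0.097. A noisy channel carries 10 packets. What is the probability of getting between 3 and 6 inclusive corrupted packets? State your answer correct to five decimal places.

0.06511

X ~ Binomial(10, 0.097); P(3 ≤ X ≤ 6) = Σ C(10,k) p^k (1−p)^(10−k) over k:
  k=3: C(10,3)·0.097^3·0.903^7 = 0.0536180
  k=4: C(10,4)·0.097^4·0.903^6 = 0.0100794
  k=5: C(10,5)·0.097^5·0.903^5 = 0.0012993
  k=6: C(10,6)·0.097^6·0.903^4 = 0.0001163
Total = 0.0651129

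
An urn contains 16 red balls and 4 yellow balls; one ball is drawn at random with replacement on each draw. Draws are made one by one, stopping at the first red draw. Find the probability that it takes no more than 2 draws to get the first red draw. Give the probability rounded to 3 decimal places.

Y = number of draws to the first success; geometric, p = 0.80.
P(Y ≤ 2) = 1 − (1−p)^2 = 1 − 0.04000 = 0.96000

0.960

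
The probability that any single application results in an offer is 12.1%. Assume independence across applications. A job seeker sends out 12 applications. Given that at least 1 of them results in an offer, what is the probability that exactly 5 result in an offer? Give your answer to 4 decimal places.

0.0106

X ~ Binomial(12, 0.121). Want P(X=5 | X≥1) = P(X=5) / P(X≥1).
P(X=5) = C(12,5)·0.121^5·0.879^7 = 0.008329
P(X≥1) = 1 − 0.212748 = 0.787252
Ratio = 0.008329 / 0.787252 = 0.010579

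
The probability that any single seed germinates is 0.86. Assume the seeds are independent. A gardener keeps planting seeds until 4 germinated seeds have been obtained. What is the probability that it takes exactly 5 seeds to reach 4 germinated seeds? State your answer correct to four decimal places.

0.3063

Y = trial on which the fourth success occurs; negative binomial, r=4, p=0.86.
P(Y=5) = C(4,3) · p^4 · (1−p)^1
= 4 · 0.54701 · 0.14 = 0.306325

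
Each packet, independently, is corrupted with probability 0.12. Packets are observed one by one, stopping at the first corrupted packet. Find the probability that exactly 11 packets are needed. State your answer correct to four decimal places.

Geometric (trials to first success), p = 0.12.
P(Y = 11) = (1−p)^10 · p = 0.2785 · 0.12 = 0.033420

0.0334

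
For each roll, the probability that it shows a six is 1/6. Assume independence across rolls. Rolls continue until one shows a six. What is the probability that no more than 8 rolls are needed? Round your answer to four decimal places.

0.7674

Y = number of rolls to the first success; geometric, p = 0.166667.
P(Y ≤ 8) = 1 − (1−p)^8 = 1 − 0.232568 = 0.767432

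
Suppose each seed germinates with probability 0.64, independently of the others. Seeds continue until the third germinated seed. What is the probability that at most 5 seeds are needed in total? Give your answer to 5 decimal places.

0.74910

Finishing within 5 seeds ⇔ at least 3 successes in the first 5. With X ~ Binomial(5, 0.64), P(Y ≤ 5) = 1 − P(X ≤ 2).
  k=0: C(5,0)·0.64^0·0.36^5 = 0.0060466
  k=1: C(5,1)·0.64^1·0.36^4 = 0.0537477
  k=2: C(5,2)·0.64^2·0.36^3 = 0.1911030
1 − 0.2508973 = 0.7491027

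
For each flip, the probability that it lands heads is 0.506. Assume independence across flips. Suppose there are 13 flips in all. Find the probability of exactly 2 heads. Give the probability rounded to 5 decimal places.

X ~ Binomial(n=13, p=0.506).
P(X=2) = C(13,2) · p^2 · (1−p)^11
= 78 · 0.25604 · 0.00042756 = 0.0085387

0.00854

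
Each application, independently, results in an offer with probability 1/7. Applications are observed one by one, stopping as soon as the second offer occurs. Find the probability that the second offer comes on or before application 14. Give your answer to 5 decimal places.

Finishing within 14 applications ⇔ at least 2 successes in the first 14. With X ~ Binomial(14, 0.142857), P(Y ≤ 14) = 1 − P(X ≤ 1).
  k=0: C(14,0)·0.142857^0·0.857143^14 = 0.1155433
  k=1: C(14,1)·0.142857^1·0.857143^13 = 0.2696011
1 − 0.3851445 = 0.6148555

0.61486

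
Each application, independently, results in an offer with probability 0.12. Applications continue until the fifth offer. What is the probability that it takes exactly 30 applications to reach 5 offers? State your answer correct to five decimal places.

Y = trial on which the fifth success occurs; negative binomial, r=5, p=0.12.
P(Y=30) = C(29,4) · p^5 · (1−p)^25
= 23751 · 2.4883e-05 · 0.040932 = 0.0241911

0.02419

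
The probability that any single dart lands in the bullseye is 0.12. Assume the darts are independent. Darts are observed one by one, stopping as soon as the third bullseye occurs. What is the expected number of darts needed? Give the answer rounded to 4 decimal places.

25.0000

Y = total darts until the third success; negative binomial with r=3, p=0.12.
E[Y] = r / p = 3 / 0.12 = 25.000000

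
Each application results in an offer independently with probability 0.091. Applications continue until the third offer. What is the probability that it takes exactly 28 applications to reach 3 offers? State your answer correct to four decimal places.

0.0244

Y = trial on which the third success occurs; negative binomial, r=3, p=0.091.
P(Y=28) = C(27,2) · p^3 · (1−p)^25
= 351 · 0.00075357 · 0.092066 = 0.024352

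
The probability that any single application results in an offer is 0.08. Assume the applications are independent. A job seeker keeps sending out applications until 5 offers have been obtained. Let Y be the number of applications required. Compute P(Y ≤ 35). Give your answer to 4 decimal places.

0.1443

Finishing within 35 applications ⇔ at least 5 successes in the first 35. With X ~ Binomial(35, 0.08), P(Y ≤ 35) = 1 − P(X ≤ 4).
  k=0: C(35,0)·0.08^0·0.92^35 = 0.054022
  k=1: C(35,1)·0.08^1·0.92^34 = 0.164416
  k=2: C(35,2)·0.08^2·0.92^33 = 0.243050
  k=3: C(35,3)·0.08^3·0.92^32 = 0.232482
  k=4: C(35,4)·0.08^4·0.92^31 = 0.161727
1 − 0.855698 = 0.144302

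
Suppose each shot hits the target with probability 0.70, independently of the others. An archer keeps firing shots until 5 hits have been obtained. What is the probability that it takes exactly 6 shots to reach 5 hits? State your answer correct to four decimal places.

0.2521

Y = trial on which the fifth success occurs; negative binomial, r=5, p=0.70.
P(Y=6) = C(5,4) · p^5 · (1−p)^1
= 5 · 0.16807 · 0.3 = 0.252105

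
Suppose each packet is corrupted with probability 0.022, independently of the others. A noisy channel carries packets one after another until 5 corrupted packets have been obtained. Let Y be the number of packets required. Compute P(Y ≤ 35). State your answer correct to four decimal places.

0.0010

Finishing within 35 packets ⇔ at least 5 successes in the first 35. With X ~ Binomial(35, 0.022), P(Y ≤ 35) = 1 − P(X ≤ 4).
  k=0: C(35,0)·0.022^0·0.978^35 = 0.459050
  k=1: C(35,1)·0.022^1·0.978^34 = 0.361420
  k=2: C(35,2)·0.022^2·0.978^33 = 0.138212
  k=3: C(35,3)·0.022^3·0.978^32 = 0.034200
  k=4: C(35,4)·0.022^4·0.978^31 = 0.006155
1 − 0.999035 = 0.000965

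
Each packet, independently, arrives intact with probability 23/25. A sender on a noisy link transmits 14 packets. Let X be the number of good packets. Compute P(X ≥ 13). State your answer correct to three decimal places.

X ~ Binomial(14, 0.92); P(X ≥ 13) = Σ C(14,k) p^k (1−p)^(14−k) over k:
  k=13: C(14,13)·0.92^13·0.08^1 = 0.37884
  k=14: C(14,14)·0.92^14·0.08^0 = 0.31119
Total = 0.69004

0.690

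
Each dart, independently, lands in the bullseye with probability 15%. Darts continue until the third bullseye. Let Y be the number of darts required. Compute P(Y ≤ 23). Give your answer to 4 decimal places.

0.6920

Finishing within 23 darts ⇔ at least 3 successes in the first 23. With X ~ Binomial(23, 0.15), P(Y ≤ 23) = 1 − P(X ≤ 2).
  k=0: C(23,0)·0.15^0·0.85^23 = 0.023803
  k=1: C(23,1)·0.15^1·0.85^22 = 0.096613
  k=2: C(23,2)·0.15^2·0.85^21 = 0.187543
1 − 0.307959 = 0.692041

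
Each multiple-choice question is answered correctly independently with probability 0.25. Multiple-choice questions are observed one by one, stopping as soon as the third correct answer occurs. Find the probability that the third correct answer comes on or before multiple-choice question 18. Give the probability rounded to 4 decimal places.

Finishing within 18 multiple-choice questions ⇔ at least 3 successes in the first 18. With X ~ Binomial(18, 0.25), P(Y ≤ 18) = 1 − P(X ≤ 2).
  k=0: C(18,0)·0.25^0·0.75^18 = 0.005638
  k=1: C(18,1)·0.25^1·0.75^17 = 0.033826
  k=2: C(18,2)·0.25^2·0.75^16 = 0.095841
1 − 0.135305 = 0.864695

0.8647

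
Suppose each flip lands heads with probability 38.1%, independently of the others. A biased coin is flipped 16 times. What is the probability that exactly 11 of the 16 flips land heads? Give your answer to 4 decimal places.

0.0097

X ~ Binomial(n=16, p=0.381).
P(X=11) = C(16,11) · p^11 · (1−p)^5
= 4368 · 2.4557e-05 · 0.090877 = 0.009748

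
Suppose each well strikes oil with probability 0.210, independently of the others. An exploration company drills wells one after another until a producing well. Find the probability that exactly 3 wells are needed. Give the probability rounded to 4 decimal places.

0.1311

Geometric (trials to first success), p = 0.21.
P(Y = 3) = (1−p)^2 · p = 0.6241 · 0.21 = 0.131061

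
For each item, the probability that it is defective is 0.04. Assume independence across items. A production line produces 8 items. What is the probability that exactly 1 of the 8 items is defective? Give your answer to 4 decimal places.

0.2405

X ~ Binomial(n=8, p=0.04).
P(X=1) = C(8,1) · p^1 · (1−p)^7
= 8 · 0.04 · 0.75145 = 0.240463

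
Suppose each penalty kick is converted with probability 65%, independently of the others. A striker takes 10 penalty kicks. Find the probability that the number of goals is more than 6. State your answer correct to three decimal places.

0.514

X ~ Binomial(10, 0.65); P(X ≥ 7) = Σ C(10,k) p^k (1−p)^(10−k) over k:
  k=7: C(10,7)·0.65^7·0.35^3 = 0.25222
  k=8: C(10,8)·0.65^8·0.35^2 = 0.17565
  k=9: C(10,9)·0.65^9·0.35^1 = 0.07249
  k=10: C(10,10)·0.65^10·0.35^0 = 0.01346
Total = 0.51383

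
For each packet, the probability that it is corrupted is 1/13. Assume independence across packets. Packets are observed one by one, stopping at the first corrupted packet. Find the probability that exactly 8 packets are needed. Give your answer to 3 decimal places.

0.044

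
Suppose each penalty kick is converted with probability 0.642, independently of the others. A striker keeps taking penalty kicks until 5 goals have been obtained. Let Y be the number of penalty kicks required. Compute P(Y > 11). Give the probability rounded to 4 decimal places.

Needing more than 11 penalty kicks ⇔ fewer than 5 successes in the first 11. With X ~ Binomial(11, 0.642), P(Y > 11) = P(X ≤ 4).
  k=0: C(11,0)·0.642^0·0.358^11 = 0.000012
  k=1: C(11,1)·0.642^1·0.358^10 = 0.000244
  k=2: C(11,2)·0.642^2·0.358^9 = 0.002190
  k=3: C(11,3)·0.642^3·0.358^8 = 0.011780
  k=4: C(11,4)·0.642^4·0.358^7 = 0.042251
P(X ≤ 4) = 0.056477

0.0565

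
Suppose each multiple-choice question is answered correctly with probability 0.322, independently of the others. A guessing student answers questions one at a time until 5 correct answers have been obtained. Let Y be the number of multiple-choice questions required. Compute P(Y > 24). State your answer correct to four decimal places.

0.0741

Needing more than 24 multiple-choice questions ⇔ fewer than 5 successes in the first 24. With X ~ Binomial(24, 0.322), P(Y > 24) = P(X ≤ 4).
  k=0: C(24,0)·0.322^0·0.678^24 = 0.000089
  k=1: C(24,1)·0.322^1·0.678^23 = 0.001015
  k=2: C(24,2)·0.322^2·0.678^22 = 0.005542
  k=3: C(24,3)·0.322^3·0.678^21 = 0.019302
  k=4: C(24,4)·0.322^4·0.678^20 = 0.048127
P(X ≤ 4) = 0.074075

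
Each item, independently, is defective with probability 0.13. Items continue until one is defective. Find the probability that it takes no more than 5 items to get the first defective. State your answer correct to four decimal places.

Y = number of items to the first success; geometric, p = 0.13.
P(Y ≤ 5) = 1 − (1−p)^5 = 1 − 0.498421 = 0.501579

0.5016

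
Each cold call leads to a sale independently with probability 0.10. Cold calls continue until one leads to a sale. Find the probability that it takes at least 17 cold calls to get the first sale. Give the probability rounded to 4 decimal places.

Y = number of cold calls to the first success; geometric, p = 0.10.
P(Y > 16) = P(first 16 all fail) = (1−p)^16 = 0.185302

0.1853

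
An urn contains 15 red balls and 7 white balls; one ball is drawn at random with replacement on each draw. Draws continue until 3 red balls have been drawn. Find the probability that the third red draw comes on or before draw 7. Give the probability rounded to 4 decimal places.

0.9629

Finishing within 7 draws ⇔ at least 3 successes in the first 7. With X ~ Binomial(7, 0.681818), P(Y ≤ 7) = 1 − P(X ≤ 2).
  k=0: C(7,0)·0.681818^0·0.318182^7 = 0.000330
  k=1: C(7,1)·0.681818^1·0.318182^6 = 0.004952
  k=2: C(7,2)·0.681818^2·0.318182^5 = 0.031837
1 − 0.037120 = 0.962880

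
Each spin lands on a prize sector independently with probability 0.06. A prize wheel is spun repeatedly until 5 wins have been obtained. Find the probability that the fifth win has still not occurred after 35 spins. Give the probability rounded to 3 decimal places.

0.944

Needing more than 35 spins ⇔ fewer than 5 successes in the first 35. With X ~ Binomial(35, 0.06), P(Y > 35) = P(X ≤ 4).
  k=0: C(35,0)·0.06^0·0.94^35 = 0.11468
  k=1: C(35,1)·0.06^1·0.94^34 = 0.25619
  k=2: C(35,2)·0.06^2·0.94^33 = 0.27800
  k=3: C(35,3)·0.06^3·0.94^32 = 0.19519
  k=4: C(35,4)·0.06^4·0.94^31 = 0.09967
P(X ≤ 4) = 0.94372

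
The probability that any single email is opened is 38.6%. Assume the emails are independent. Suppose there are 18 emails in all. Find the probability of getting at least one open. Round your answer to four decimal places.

0.9998

P(at least one) = 1 − P(none) = 1 − (1 − 0.386)^18
= 1 − 0.000154 = 0.999846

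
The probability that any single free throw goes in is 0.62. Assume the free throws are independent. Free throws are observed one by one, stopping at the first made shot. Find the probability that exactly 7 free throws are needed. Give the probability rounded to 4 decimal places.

Geometric (trials to first success), p = 0.62.
P(Y = 7) = (1−p)^6 · p = 0.0030109 · 0.62 = 0.001867

0.0019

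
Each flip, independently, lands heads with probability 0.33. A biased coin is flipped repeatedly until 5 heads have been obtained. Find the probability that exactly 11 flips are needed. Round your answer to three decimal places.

0.074

Y = trial on which the fifth success occurs; negative binomial, r=5, p=0.33.
P(Y=11) = C(10,4) · p^5 · (1−p)^6
= 210 · 0.0039135 · 0.090458 = 0.07434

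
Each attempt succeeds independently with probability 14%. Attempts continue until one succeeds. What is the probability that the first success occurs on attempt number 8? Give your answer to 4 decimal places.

Geometric (trials to first success), p = 0.14.
P(Y = 8) = (1−p)^7 · p = 0.34793 · 0.14 = 0.048710

0.0487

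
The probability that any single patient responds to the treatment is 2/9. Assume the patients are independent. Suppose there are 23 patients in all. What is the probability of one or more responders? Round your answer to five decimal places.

P(at least one) = 1 − P(none) = 1 − (1 − 0.222222)^23
= 1 − 0.0030880 = 0.9969120

0.99691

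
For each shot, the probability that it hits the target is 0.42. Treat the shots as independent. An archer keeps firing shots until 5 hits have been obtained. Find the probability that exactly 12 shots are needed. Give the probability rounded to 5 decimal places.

Y = trial on which the fifth success occurs; negative binomial, r=5, p=0.42.
P(Y=12) = C(11,4) · p^5 · (1−p)^7
= 330 · 0.013069 · 0.02208 = 0.0952262

0.09523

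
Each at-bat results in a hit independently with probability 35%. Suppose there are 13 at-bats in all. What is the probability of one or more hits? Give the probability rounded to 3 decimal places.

0.996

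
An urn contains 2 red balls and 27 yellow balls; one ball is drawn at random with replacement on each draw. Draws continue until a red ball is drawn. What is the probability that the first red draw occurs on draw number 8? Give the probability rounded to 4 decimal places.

Geometric (trials to first success), p = 0.068966.
P(Y = 8) = (1−p)^7 · p = 0.6064 · 0.068966 = 0.041821

0.0418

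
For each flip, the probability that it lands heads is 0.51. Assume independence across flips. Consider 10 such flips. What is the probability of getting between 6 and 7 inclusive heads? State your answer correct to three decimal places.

X ~ Binomial(10, 0.51); P(6 ≤ X ≤ 7) = Σ C(10,k) p^k (1−p)^(10−k) over k:
  k=6: C(10,6)·0.51^6·0.49^4 = 0.21302
  k=7: C(10,7)·0.51^7·0.49^3 = 0.12670
Total = 0.33972

0.340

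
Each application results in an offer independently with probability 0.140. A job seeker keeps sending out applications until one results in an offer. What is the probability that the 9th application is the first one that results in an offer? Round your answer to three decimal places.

Geometric (trials to first success), p = 0.14.
P(Y = 9) = (1−p)^8 · p = 0.29922 · 0.14 = 0.04189

0.042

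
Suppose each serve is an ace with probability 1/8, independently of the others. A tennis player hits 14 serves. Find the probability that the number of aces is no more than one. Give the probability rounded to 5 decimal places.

X ~ Binomial(14, 0.125); P(X ≤ 1) = Σ C(14,k) p^k (1−p)^(14−k) over k:
  k=0: C(14,0)·0.125^0·0.875^14 = 0.1542101
  k=1: C(14,1)·0.125^1·0.875^13 = 0.3084201
Total = 0.4626302

0.46263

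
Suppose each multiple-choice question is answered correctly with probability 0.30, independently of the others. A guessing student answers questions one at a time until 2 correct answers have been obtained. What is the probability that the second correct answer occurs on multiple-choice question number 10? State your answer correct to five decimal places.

0.04669

Y = trial on which the second success occurs; negative binomial, r=2, p=0.30.
P(Y=10) = C(9,1) · p^2 · (1−p)^8
= 9 · 0.09 · 0.057648 = 0.0466949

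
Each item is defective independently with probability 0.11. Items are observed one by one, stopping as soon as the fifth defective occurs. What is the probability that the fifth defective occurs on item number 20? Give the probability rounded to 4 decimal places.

0.0109

Y = trial on which the fifth success occurs; negative binomial, r=5, p=0.11.
P(Y=20) = C(19,4) · p^5 · (1−p)^15
= 3876 · 1.6105e-05 · 0.17412 = 0.010869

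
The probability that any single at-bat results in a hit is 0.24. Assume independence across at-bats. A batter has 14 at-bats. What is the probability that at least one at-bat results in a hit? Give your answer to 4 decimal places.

P(at least one) = 1 − P(none) = 1 − (1 − 0.24)^14
= 1 − 0.021448 = 0.978552

0.9786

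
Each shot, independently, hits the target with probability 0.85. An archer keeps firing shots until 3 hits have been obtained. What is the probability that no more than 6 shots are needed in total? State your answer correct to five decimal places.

Finishing within 6 shots ⇔ at least 3 successes in the first 6. With X ~ Binomial(6, 0.85), P(Y ≤ 6) = 1 − P(X ≤ 2).
  k=0: C(6,0)·0.85^0·0.15^6 = 0.0000114
  k=1: C(6,1)·0.85^1·0.15^5 = 0.0003873
  k=2: C(6,2)·0.85^2·0.15^4 = 0.0054865
1 − 0.0058852 = 0.9941148

0.99411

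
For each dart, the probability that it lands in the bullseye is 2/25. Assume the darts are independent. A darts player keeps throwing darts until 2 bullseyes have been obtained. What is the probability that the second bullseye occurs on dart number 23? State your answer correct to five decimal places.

Y = trial on which the second success occurs; negative binomial, r=2, p=0.08.
P(Y=23) = C(22,1) · p^2 · (1−p)^21
= 22 · 0.0064 · 0.1736 = 0.0244426

0.02444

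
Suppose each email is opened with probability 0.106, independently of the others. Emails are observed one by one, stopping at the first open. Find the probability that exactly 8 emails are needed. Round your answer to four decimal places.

Geometric (trials to first success), p = 0.106.
P(Y = 8) = (1−p)^7 · p = 0.45642 · 0.106 = 0.048380

0.0484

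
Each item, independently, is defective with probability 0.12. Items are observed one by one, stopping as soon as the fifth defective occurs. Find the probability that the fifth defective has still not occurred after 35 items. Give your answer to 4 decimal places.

Needing more than 35 items ⇔ fewer than 5 successes in the first 35. With X ~ Binomial(35, 0.12), P(Y > 35) = P(X ≤ 4).
  k=0: C(35,0)·0.12^0·0.88^35 = 0.011400
  k=1: C(35,1)·0.12^1·0.88^34 = 0.054408
  k=2: C(35,2)·0.12^2·0.88^33 = 0.126127
  k=3: C(35,3)·0.12^3·0.88^32 = 0.189190
  k=4: C(35,4)·0.12^4·0.88^31 = 0.206389
P(X ≤ 4) = 0.587514

0.5875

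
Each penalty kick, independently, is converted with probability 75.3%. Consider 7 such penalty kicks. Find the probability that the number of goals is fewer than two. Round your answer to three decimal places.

0.001

X ~ Binomial(7, 0.753); P(X ≤ 1) = Σ C(7,k) p^k (1−p)^(7−k) over k:
  k=0: C(7,0)·0.753^0·0.247^7 = 0.00006
  k=1: C(7,1)·0.753^1·0.247^6 = 0.00120
Total = 0.00125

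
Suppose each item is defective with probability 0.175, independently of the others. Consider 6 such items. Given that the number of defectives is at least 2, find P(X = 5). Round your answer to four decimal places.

0.0029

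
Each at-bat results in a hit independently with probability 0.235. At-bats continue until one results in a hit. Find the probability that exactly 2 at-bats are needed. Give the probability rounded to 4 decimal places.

Geometric (trials to first success), p = 0.235.
P(Y = 2) = (1−p)^1 · p = 0.765 · 0.235 = 0.179775

0.1798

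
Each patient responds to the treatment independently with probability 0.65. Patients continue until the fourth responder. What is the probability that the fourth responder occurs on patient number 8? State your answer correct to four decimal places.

0.0938

Y = trial on which the fourth success occurs; negative binomial, r=4, p=0.65.
P(Y=8) = C(7,3) · p^4 · (1−p)^4
= 35 · 0.17851 · 0.015006 = 0.093755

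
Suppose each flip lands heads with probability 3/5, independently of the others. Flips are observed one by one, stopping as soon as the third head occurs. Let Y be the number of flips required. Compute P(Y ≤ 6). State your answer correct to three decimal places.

Finishing within 6 flips ⇔ at least 3 successes in the first 6. With X ~ Binomial(6, 0.60), P(Y ≤ 6) = 1 − P(X ≤ 2).
  k=0: C(6,0)·0.60^0·0.40^6 = 0.00410
  k=1: C(6,1)·0.60^1·0.40^5 = 0.03686
  k=2: C(6,2)·0.60^2·0.40^4 = 0.13824
1 − 0.17920 = 0.82080

0.821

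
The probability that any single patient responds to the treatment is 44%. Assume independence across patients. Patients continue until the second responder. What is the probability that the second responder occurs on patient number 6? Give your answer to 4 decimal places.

0.0952

Y = trial on which the second success occurs; negative binomial, r=2, p=0.44.
P(Y=6) = C(5,1) · p^2 · (1−p)^4
= 5 · 0.1936 · 0.098345 = 0.095198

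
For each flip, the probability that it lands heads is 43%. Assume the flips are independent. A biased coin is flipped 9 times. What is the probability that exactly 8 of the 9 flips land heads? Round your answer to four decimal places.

0.0060

X ~ Binomial(n=9, p=0.43).
P(X=8) = C(9,8) · p^8 · (1−p)^1
= 9 · 0.0011688 · 0.57 = 0.005996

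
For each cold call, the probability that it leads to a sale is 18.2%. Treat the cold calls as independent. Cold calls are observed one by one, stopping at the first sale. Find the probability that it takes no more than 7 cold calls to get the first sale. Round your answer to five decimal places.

0.75494

Y = number of cold calls to the first success; geometric, p = 0.182.
P(Y ≤ 7) = 1 − (1−p)^7 = 1 − 0.2450604 = 0.7549396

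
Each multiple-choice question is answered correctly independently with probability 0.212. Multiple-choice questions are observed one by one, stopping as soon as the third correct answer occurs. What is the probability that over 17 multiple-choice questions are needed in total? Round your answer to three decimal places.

Needing more than 17 multiple-choice questions ⇔ fewer than 3 successes in the first 17. With X ~ Binomial(17, 0.212), P(Y > 17) = P(X ≤ 2).
  k=0: C(17,0)·0.212^0·0.788^17 = 0.01742
  k=1: C(17,1)·0.212^1·0.788^16 = 0.07965
  k=2: C(17,2)·0.212^2·0.788^15 = 0.17144
P(X ≤ 2) = 0.26851

0.269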